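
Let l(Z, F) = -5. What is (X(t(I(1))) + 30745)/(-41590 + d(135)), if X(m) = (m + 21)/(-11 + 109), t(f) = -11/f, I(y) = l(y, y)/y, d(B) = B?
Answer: -7532583/10156475 ≈ -0.74165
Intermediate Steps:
I(y) = -5/y
X(m) = 3/14 + m/98 (X(m) = (21 + m)/98 = (21 + m)*(1/98) = 3/14 + m/98)
(X(t(I(1))) + 30745)/(-41590 + d(135)) = ((3/14 + (-11/((-5/1)))/98) + 30745)/(-41590 + 135) = ((3/14 + (-11/((-5*1)))/98) + 30745)/(-41455) = ((3/14 + (-11/(-5))/98) + 30745)*(-1/41455) = ((3/14 + (-11*(-1/5))/98) + 30745)*(-1/41455) = ((3/14 + (1/98)*(11/5)) + 30745)*(-1/41455) = ((3/14 + 11/490) + 30745)*(-1/41455) = (58/245 + 30745)*(-1/41455) = (7532583/245)*(-1/41455) = -7532583/10156475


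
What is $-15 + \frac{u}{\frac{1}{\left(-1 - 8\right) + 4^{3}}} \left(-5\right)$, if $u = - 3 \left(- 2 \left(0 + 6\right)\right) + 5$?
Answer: $-11290$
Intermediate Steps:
$u = 41$ ($u = - 3 \left(\left(-2\right) 6\right) + 5 = \left(-3\right) \left(-12\right) + 5 = 36 + 5 = 41$)
$-15 + \frac{u}{\frac{1}{\left(-1 - 8\right) + 4^{3}}} \left(-5\right) = -15 + \frac{41}{\frac{1}{\left(-1 - 8\right) + 4^{3}}} \left(-5\right) = -15 + \frac{41}{\frac{1}{\left(-1 - 8\right) + 64}} \left(-5\right) = -15 + \frac{41}{\frac{1}{-9 + 64}} \left(-5\right) = -15 + \frac{41}{\frac{1}{55}} \left(-5\right) = -15 + 41 \frac{1}{\frac{1}{55}} \left(-5\right) = -15 + 41 \cdot 55 \left(-5\right) = -15 + 2255 \left(-5\right) = -15 - 11275 = -11290$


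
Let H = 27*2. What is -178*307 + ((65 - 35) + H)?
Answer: -54562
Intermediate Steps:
H = 54
-178*307 + ((65 - 35) + H) = -178*307 + ((65 - 35) + 54) = -54646 + (30 + 54) = -54646 + 84 = -54562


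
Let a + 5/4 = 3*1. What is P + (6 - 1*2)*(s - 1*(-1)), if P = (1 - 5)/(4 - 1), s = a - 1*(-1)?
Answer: 41/3 ≈ 13.667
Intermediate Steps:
a = 7/4 (a = -5/4 + 3*1 = -5/4 + 3 = 7/4 ≈ 1.7500)
s = 11/4 (s = 7/4 - 1*(-1) = 7/4 + 1 = 11/4 ≈ 2.7500)
P = -4/3 ≈ -1.3333
P + (6 - 1*2)*(s - 1*(-1)) = -4/3 + (6 - 1*2)*(11/4 - 1*(-1)) = -4/3 + (6 - 2)*(11/4 + 1) = -4/3 + 4*(15/4) = -4/3 + 15 = 41/3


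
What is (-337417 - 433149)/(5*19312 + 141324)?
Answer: -385283/118942 ≈ -3.2393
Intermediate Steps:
(-337417 - 433149)/(5*19312 + 141324) = -770566/(96560 + 141324) = -770566/237884 = -770566*1/237884 = -385283/118942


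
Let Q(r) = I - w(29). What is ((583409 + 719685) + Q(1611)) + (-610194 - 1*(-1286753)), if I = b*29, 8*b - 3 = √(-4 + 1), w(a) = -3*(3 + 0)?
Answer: 15837383/8 + 29*I*√3/8 ≈ 1.9797e+6 + 6.2787*I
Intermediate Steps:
w(a) = -9 (w(a) = -3*3 = -9)
b = 3/8 + I*√3/8 (b = 3/8 + √(-4 + 1)/8 = 3/8 + √(-3)/8 = 3/8 + (I*√3)/8 = 3/8 + I*√3/8 ≈ 0.375 + 0.21651*I)
I = 87/8 + 29*I*√3/8 (I = (3/8 + I*√3/8)*29 = 87/8 + 29*I*√3/8 ≈ 10.875 + 6.2787*I)
Q(r) = 159/8 + 29*I*√3/8 (Q(r) = (87/8 + 29*I*√3/8) - 1*(-9) = (87/8 + 29*I*√3/8) + 9 = 159/8 + 29*I*√3/8)
((583409 + 719685) + Q(1611)) + (-610194 - 1*(-1286753)) = ((583409 + 719685) + (159/8 + 29*I*√3/8)) + (-610194 - 1*(-1286753)) = (1303094 + (159/8 + 29*I*√3/8)) + (-610194 + 1286753) = (10424911/8 + 29*I*√3/8) + 676559 = 15837383/8 + 29*I*√3/8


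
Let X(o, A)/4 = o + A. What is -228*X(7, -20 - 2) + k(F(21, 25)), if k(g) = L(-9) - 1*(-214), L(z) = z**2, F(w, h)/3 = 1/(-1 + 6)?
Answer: 13975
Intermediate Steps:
F(w, h) = 3/5 (F(w, h) = 3/(-1 + 6) = 3/5)
X(o, A) = 4*A + 4*o (X(o, A) = 4*(o + A) = 4*(A + o) = 4*A + 4*o)
k(g) = 295 (k(g) = (-9)**2 - 1*(-214) = 81 + 214 = 295)
-228*X(7, -20 - 2) + k(F(21, 25)) = -228*(4*(-20 - 2) + 4*7) + 295 = -228*(4*(-22) + 28) + 295 = -228*(-88 + 28) + 295 = -228*(-60) + 295 = 13680 + 295 = 13975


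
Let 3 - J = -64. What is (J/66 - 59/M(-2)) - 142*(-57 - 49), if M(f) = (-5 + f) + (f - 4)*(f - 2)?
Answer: 16885589/1122 ≈ 15050.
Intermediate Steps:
J = 67 (J = 3 - 1*(-64) = 3 + 64 = 67)
M(f) = -5 + f + (-4 + f)*(-2 + f) (M(f) = (-5 + f) + (-4 + f)*(-2 + f) = -5 + f + (-4 + f)*(-2 + f))
(J/66 - 59/M(-2)) - 142*(-57 - 49) = (67/66 - 59/(3 + (-2)² - 5*(-2))) - 142*(-57 - 49) = (67*(1/66) - 59/(3 + 4 + 10)) - 142*(-106) = (67/66 - 59/17) + 15052 = -2755/1122 + 15052 = 16885589/1122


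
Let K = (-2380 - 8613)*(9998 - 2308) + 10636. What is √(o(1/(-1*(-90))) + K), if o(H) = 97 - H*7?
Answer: I*√76072893370/30 ≈ 9193.8*I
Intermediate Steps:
o(H) = 97 - 7*H
K = -84525534 (K = -10993*7690 + 10636 = -84536170 + 10636 = -84525534)
√(o(1/(-1*(-90))) + K) = √((97 - 7/((-1*(-90)))) - 84525534) = √((97 - 7/90) - 84525534) = √(8723/90 - 84525534) = √(-7607289337/90) = I*√76072893370/30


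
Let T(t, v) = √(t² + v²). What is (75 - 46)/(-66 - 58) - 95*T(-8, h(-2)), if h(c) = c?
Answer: -29/124 - 190*√17 ≈ -783.62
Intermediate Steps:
(75 - 46)/(-66 - 58) - 95*T(-8, h(-2)) = (75 - 46)/(-66 - 58) - 95*√((-8)² + (-2)²) = 29/(-124) - 95*√(64 + 4) = 29*(-1/124) - 190*√17 = -29/124 - 190*√17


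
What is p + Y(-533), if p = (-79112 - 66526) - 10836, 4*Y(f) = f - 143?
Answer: -156643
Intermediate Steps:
Y(f) = -143/4 + f/4 (Y(f) = (f - 143)/4 = (-143 + f)/4 = -143/4 + f/4)
p = -156474 (p = -145638 - 10836 = -156474)
p + Y(-533) = -156474 + (-143/4 + (¼)*(-533)) = -156474 + (-143/4 - 533/4) = -156474 - 169 = -156643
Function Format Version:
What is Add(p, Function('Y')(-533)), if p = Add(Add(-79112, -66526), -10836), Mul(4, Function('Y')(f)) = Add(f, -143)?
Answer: -156643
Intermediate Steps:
Function('Y')(f) = Add(Rational(-143, 4), Mul(Rational(1, 4), f)) (Function('Y')(f) = Mul(Rational(1, 4), Add(f, -143)) = Mul(Rational(1, 4), Add(-143, f)) = Add(Rational(-143, 4), Mul(Rational(1, 4), f)))
p = -156474 (p = Add(-145638, -10836) = -156474)
Add(p, Function('Y')(-533)) = Add(-156474, Add(Rational(-143, 4), Mul(Rational(1, 4), -533))) = Add(-156474, Add(Rational(-143, 4), Rational(-533, 4))) = Add(-156474, -169) = -156643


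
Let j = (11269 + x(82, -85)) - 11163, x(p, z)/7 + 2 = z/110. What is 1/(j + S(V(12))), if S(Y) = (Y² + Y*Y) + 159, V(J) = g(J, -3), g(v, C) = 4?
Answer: 22/6107 ≈ 0.0036024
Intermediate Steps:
V(J) = 4
x(p, z) = -14 + 7*z/110 (x(p, z) = -14 + 7*(z/110) = -14 + 7*z/110)
S(Y) = 159 + 2*Y² (S(Y) = (Y² + Y²) + 159 = 2*Y² + 159 = 159 + 2*Y²)
j = 1905/22 (j = (11269 + (-14 + (7/110)*(-85))) - 11163 = (11269 + (-14 - 119/22)) - 11163 = (11269 - 427/22) - 11163 = 247491/22 - 11163 = 1905/22 ≈ 86.591)
1/(j + S(V(12))) = 1/(1905/22 + (159 + 2*4²)) = 1/(1905/22 + (159 + 2*16)) = 1/(1905/22 + (159 + 32)) = 1/(1905/22 + 191) = 1/(6107/22) = 22/6107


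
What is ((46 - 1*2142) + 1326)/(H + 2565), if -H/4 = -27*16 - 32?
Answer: -770/4421 ≈ -0.17417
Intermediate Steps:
H = 1856 (H = -4*(-27*16 - 32) = -4*(-432 - 32) = -4*(-464) = 1856)
((46 - 1*2142) + 1326)/(H + 2565) = ((46 - 1*2142) + 1326)/(1856 + 2565) = ((46 - 2142) + 1326)/4421 = (-2096 + 1326)*(1/4421) = -770*1/4421 = -770/4421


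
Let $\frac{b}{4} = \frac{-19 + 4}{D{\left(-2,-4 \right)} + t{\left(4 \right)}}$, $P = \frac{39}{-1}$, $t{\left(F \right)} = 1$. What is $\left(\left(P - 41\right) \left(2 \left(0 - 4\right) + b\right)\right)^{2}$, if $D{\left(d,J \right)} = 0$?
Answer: $29593600$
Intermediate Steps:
$P = -39$ ($P = 39 \left(-1\right) = -39$)
$b = -60$ ($b = 4 \frac{-19 + 4}{0 + 1} = 4 \left(- \frac{15}{1}\right) = 4 \left(\left(-15\right) 1\right) = 4 \left(-15\right) = -60$)
$\left(\left(P - 41\right) \left(2 \left(0 - 4\right) + b\right)\right)^{2} = \left(\left(-39 - 41\right) \left(2 \left(0 - 4\right) - 60\right)\right)^{2} = \left(- 80 \left(2 \left(-4\right) - 60\right)\right)^{2} = \left(- 80 \left(-8 - 60\right)\right)^{2} = \left(\left(-80\right) \left(-68\right)\right)^{2} = 5440^{2} = 29593600$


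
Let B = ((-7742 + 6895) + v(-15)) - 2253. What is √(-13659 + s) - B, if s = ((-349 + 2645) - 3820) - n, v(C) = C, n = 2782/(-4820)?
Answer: 3115 + I*√88181029990/2410 ≈ 3115.0 + 123.22*I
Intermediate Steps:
n = -1391/2410 (n = 2782*(-1/4820) = -1391/2410 ≈ -0.57718)
s = -3671449/2410 (s = ((-349 + 2645) - 3820) - 1*(-1391/2410) = (2296 - 3820) + 1391/2410 = -1524 + 1391/2410 = -3671449/2410 ≈ -1523.4)
B = -3115 (B = ((-7742 + 6895) - 15) - 2253 = (-847 - 15) - 2253 = -862 - 2253 = -3115)
√(-13659 + s) - B = √(-13659 - 3671449/2410) - 1*(-3115) = √(-36589639/2410) + 3115 = I*√88181029990/2410 + 3115 = 3115 + I*√88181029990/2410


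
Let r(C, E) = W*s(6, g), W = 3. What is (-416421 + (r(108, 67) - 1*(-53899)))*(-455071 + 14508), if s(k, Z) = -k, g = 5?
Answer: 159721710020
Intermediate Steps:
r(C, E) = -18 (r(C, E) = 3*(-1*6) = 3*(-6) = -18)
(-416421 + (r(108, 67) - 1*(-53899)))*(-455071 + 14508) = (-416421 + (-18 - 1*(-53899)))*(-455071 + 14508) = (-416421 + (-18 + 53899))*(-440563) = (-416421 + 53881)*(-440563) = -362540*(-440563) = 159721710020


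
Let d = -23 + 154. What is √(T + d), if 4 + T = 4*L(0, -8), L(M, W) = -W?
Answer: √159 ≈ 12.610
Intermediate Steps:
d = 131
T = 28 (T = -4 + 4*(-1*(-8)) = -4 + 4*8 = -4 + 32 = 28)
√(T + d) = √(28 + 131) = √159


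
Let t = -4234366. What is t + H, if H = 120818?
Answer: -4113548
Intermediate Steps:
t + H = -4234366 + 120818 = -4113548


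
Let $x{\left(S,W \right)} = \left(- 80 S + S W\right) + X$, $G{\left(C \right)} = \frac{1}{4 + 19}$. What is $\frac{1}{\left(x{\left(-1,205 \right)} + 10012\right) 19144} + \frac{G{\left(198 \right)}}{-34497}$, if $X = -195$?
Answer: $- \frac{184750217}{147216082176288} \approx -1.255 \cdot 10^{-6}$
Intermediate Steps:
$G{\left(C \right)} = \frac{1}{23}$
$x{\left(S,W \right)} = -195 - 80 S + S W$ ($x{\left(S,W \right)} = \left(- 80 S + S W\right) - 195 = -195 - 80 S + S W$)
$\frac{1}{\left(x{\left(-1,205 \right)} + 10012\right) 19144} + \frac{G{\left(198 \right)}}{-34497} = \frac{1}{\left(\left(-195 - -80 - 205\right) + 10012\right) 19144} + \frac{1}{23 \left(-34497\right)} = \frac{1}{\left(-195 + 80 - 205\right) + 10012} \cdot \frac{1}{19144} + \frac{1}{23} \left(- \frac{1}{34497}\right) = \frac{1}{-320 + 10012} \cdot \frac{1}{19144} - \frac{1}{793431} = \frac{1}{9692} \cdot \frac{1}{19144} - \frac{1}{793431} = \frac{1}{185543648} - \frac{1}{793431} = - \frac{184750217}{147216082176288}$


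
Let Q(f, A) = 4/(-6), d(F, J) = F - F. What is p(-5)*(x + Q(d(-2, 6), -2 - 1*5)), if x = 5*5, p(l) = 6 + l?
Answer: 73/3 ≈ 24.333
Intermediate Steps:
d(F, J) = 0
Q(f, A) = -⅔ (Q(f, A) = 4*(-⅙) = -⅔)
x = 25
p(-5)*(x + Q(d(-2, 6), -2 - 1*5)) = (6 - 5)*(25 - ⅔) = 1*(73/3) = 73/3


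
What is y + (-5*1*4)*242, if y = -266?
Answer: -5106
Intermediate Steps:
y + (-5*1*4)*242 = -266 + (-5*1*4)*242 = -266 - 5*4*242 = -266 - 20*242 = -266 - 4840 = -5106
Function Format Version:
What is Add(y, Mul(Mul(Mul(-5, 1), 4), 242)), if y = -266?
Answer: -5106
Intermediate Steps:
Add(y, Mul(Mul(Mul(-5, 1), 4), 242)) = Add(-266, Mul(Mul(Mul(-5, 1), 4), 242)) = Add(-266, Mul(Mul(-5, 4), 242)) = Add(-266, Mul(-20, 242)) = Add(-266, -4840) = -5106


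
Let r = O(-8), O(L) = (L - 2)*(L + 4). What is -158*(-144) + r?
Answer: 22792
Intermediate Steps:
O(L) = (-2 + L)*(4 + L)
r = 40 (r = -8 + (-8)² + 2*(-8) = -8 + 64 - 16 = 40)
-158*(-144) + r = -158*(-144) + 40 = 22752 + 40 = 22792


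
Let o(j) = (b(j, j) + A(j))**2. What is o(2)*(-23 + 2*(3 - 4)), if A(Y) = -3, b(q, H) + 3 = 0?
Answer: -900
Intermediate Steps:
b(q, H) = -3 (b(q, H) = -3 + 0 = -3)
o(j) = 36 (o(j) = (-3 - 3)**2 = (-6)**2 = 36)
o(2)*(-23 + 2*(3 - 4)) = 36*(-23 + 2*(3 - 4)) = 36*(-23 + 2*(-1)) = 36*(-23 - 2) = 36*(-25) = -900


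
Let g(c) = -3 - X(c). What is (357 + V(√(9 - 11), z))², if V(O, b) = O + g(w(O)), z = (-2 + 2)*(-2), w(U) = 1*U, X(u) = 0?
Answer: (354 + I*√2)² ≈ 1.2531e+5 + 1001.0*I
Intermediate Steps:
w(U) = U
z = 0 (z = 0*(-2) = 0)
g(c) = -3 (g(c) = -3 - 1*0 = -3 + 0 = -3)
V(O, b) = -3 + O (V(O, b) = O - 3 = -3 + O)
(357 + V(√(9 - 11), z))² = (357 + (-3 + √(9 - 11)))² = (357 + (-3 + √(-2)))² = (357 + (-3 + I*√2))² = (354 + I*√2)²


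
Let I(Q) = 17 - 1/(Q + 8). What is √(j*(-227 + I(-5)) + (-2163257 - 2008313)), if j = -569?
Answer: I*√36467013/3 ≈ 2012.9*I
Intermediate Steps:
I(Q) = 17 - 1/(8 + Q)
√(j*(-227 + I(-5)) + (-2163257 - 2008313)) = √(-569*(-227 + (135 + 17*(-5))/(8 - 5)) + (-2163257 - 2008313)) = √(-569*(-227 + (135 - 85)/3) - 4171570) = √(-569*(-227 + (⅓)*50) - 4171570) = √(-569*(-227 + 50/3) - 4171570) = √(-569*(-631/3) - 4171570) = √(359039/3 - 4171570) = √(-12155671/3) = I*√36467013/3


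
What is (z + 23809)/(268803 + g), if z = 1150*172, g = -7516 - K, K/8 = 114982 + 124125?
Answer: -221609/1651569 ≈ -0.13418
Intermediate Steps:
K = 1912856 (K = 8*(114982 + 124125) = 8*239107 = 1912856)
g = -1920372 (g = -7516 - 1*1912856 = -7516 - 1912856 = -1920372)
z = 197800
(z + 23809)/(268803 + g) = (197800 + 23809)/(268803 - 1920372) = 221609/(-1651569) = 221609*(-1/1651569) = -221609/1651569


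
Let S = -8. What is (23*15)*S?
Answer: -2760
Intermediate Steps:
(23*15)*S = (23*15)*(-8) = 345*(-8) = -2760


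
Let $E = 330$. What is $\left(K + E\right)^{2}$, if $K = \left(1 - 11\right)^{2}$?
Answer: $184900$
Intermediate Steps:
$K = 100$ ($K = \left(-10\right)^{2} = 100$)
$\left(K + E\right)^{2} = \left(100 + 330\right)^{2} = 430^{2} = 184900$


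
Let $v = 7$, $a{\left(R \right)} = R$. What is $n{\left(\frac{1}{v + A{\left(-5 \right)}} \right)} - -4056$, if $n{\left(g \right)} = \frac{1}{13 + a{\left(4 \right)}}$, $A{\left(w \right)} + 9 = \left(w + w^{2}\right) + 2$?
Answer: $\frac{68953}{17} \approx 4056.1$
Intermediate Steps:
$A{\left(w \right)} = -7 + w + w^{2}$ ($A{\left(w \right)} = -9 + \left(\left(w + w^{2}\right) + 2\right) = -9 + \left(2 + w + w^{2}\right) = -7 + w + w^{2}$)
$n{\left(g \right)} = \frac{1}{17}$ ($n{\left(g \right)} = \frac{1}{13 + 4} = \frac{1}{17}$)
$n{\left(\frac{1}{v + A{\left(-5 \right)}} \right)} - -4056 = \frac{1}{17} - -4056 = \frac{1}{17} + 4056 = \frac{68953}{17}$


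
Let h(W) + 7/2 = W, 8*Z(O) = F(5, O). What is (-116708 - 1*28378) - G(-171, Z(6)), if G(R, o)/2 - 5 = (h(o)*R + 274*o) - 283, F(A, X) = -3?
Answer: -582599/4 ≈ -1.4565e+5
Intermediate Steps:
Z(O) = -3/8 (Z(O) = (⅛)*(-3) = -3/8)
h(W) = -7/2 + W
G(R, o) = -556 + 548*o + 2*R*(-7/2 + o) (G(R, o) = 10 + 2*(((-7/2 + o)*R + 274*o) - 283) = 10 + 2*((R*(-7/2 + o) + 274*o) - 283) = 10 + 2*((274*o + R*(-7/2 + o)) - 283) = 10 + 2*(-283 + 274*o + R*(-7/2 + o)) = 10 + (-566 + 548*o + 2*R*(-7/2 + o)) = -556 + 548*o + 2*R*(-7/2 + o))
(-116708 - 1*28378) - G(-171, Z(6)) = (-116708 - 1*28378) - (-556 + 548*(-3/8) - 171*(-7 + 2*(-3/8))) = (-116708 - 28378) - (-556 - 411/2 - 171*(-7 - ¾)) = -145086 - (-556 - 411/2 - 171*(-31/4)) = -145086 - (-556 - 411/2 + 5301/4) = -145086 - 1*2255/4 = -145086 - 2255/4 = -582599/4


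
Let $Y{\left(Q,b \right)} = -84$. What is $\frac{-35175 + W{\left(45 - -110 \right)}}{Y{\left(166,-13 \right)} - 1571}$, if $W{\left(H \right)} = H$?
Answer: $\frac{7004}{331} \approx 21.16$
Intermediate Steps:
$\frac{-35175 + W{\left(45 - -110 \right)}}{Y{\left(166,-13 \right)} - 1571} = \frac{-35175 + \left(45 - -110\right)}{-84 - 1571} = \frac{-35175 + \left(45 + 110\right)}{-1655} = \left(-35175 + 155\right) \left(- \frac{1}{1655}\right) = \left(-35020\right) \left(- \frac{1}{1655}\right) = \frac{7004}{331}$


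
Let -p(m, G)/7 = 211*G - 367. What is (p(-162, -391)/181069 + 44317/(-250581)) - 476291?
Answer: -3087193252863088/6481778727 ≈ -4.7629e+5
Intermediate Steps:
p(m, G) = 2569 - 1477*G (p(m, G) = -7*(211*G - 367) = -7*(-367 + 211*G) = 2569 - 1477*G)
(p(-162, -391)/181069 + 44317/(-250581)) - 476291 = ((2569 - 1477*(-391))/181069 + 44317/(-250581)) - 476291 = ((2569 + 577507)*(1/181069) + 44317*(-1/250581)) - 476291 = (580076*(1/181069) - 44317/250581) - 476291 = (82868/25867 - 44317/250581) - 476291 = 19618798469/6481778727 - 476291 = -3087193252863088/6481778727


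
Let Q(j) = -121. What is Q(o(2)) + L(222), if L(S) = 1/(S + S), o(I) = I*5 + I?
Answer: -53723/444 ≈ -121.00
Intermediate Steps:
o(I) = 6*I (o(I) = 5*I + I = 6*I)
L(S) = 1/(2*S)
Q(o(2)) + L(222) = -121 + (1/2)/222 = -121 + (1/2)*(1/222) = -121 + 1/444 = -53723/444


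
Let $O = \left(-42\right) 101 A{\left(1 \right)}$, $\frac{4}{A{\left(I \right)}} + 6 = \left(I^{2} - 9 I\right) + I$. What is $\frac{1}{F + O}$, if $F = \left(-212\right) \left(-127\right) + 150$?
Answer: $\frac{13}{368930} \approx 3.5237 \cdot 10^{-5}$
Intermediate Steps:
$F = 27074$ ($F = 26924 + 150 = 27074$)
$A{\left(I \right)} = \frac{4}{-6 + I^{2} - 8 I}$ ($A{\left(I \right)} = \frac{4}{-6 + \left(\left(I^{2} - 9 I\right) + I\right)} = \frac{4}{-6 + \left(I^{2} - 8 I\right)} = \frac{4}{-6 + I^{2} - 8 I}$)
$O = \frac{16968}{13}$ ($O = \left(-42\right) 101 \frac{4}{-6 + 1^{2} - 8} = - 4242 \frac{4}{-6 + 1 - 8} = - 4242 \frac{4}{-13} = - 4242 \cdot 4 \left(- \frac{1}{13}\right) = \left(-4242\right) \left(- \frac{4}{13}\right) = \frac{16968}{13} \approx 1305.2$)
$\frac{1}{F + O} = \frac{1}{27074 + \frac{16968}{13}} = \frac{1}{\frac{368930}{13}} = \frac{13}{368930}$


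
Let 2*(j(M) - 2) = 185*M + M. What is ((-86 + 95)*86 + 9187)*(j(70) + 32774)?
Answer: 391327846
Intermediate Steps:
j(M) = 2 + 93*M (j(M) = 2 + (185*M + M)/2 = 2 + (186*M)/2 = 2 + 93*M)
((-86 + 95)*86 + 9187)*(j(70) + 32774) = ((-86 + 95)*86 + 9187)*((2 + 93*70) + 32774) = (9*86 + 9187)*((2 + 6510) + 32774) = (774 + 9187)*(6512 + 32774) = 9961*39286 = 391327846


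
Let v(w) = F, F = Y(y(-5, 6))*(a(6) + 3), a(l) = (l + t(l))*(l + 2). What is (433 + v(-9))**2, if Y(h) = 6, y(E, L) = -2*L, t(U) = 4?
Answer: 866761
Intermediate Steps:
a(l) = (2 + l)*(4 + l) (a(l) = (l + 4)*(l + 2) = (4 + l)*(2 + l) = (2 + l)*(4 + l))
F = 498 (F = 6*((8 + 6**2 + 6*6) + 3) = 6*((8 + 36 + 36) + 3) = 6*(80 + 3) = 6*83 = 498)
v(w) = 498
(433 + v(-9))**2 = (433 + 498)**2 = 931**2 = 866761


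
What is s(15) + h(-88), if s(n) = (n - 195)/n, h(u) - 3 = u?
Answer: -97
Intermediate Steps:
h(u) = 3 + u
s(n) = (-195 + n)/n
s(15) + h(-88) = (-195 + 15)/15 + (3 - 88) = (1/15)*(-180) - 85 = -12 - 85 = -97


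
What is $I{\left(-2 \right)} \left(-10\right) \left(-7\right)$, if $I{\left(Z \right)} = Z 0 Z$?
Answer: $0$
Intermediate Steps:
$I{\left(Z \right)} = 0$ ($I{\left(Z \right)} = 0 Z = 0$)
$I{\left(-2 \right)} \left(-10\right) \left(-7\right) = 0 \left(-10\right) \left(-7\right) = 0 \left(-7\right) = 0$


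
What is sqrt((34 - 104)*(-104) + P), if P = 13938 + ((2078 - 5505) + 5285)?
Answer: 6*sqrt(641) ≈ 151.91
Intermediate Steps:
P = 15796 (P = 13938 + (-3427 + 5285) = 13938 + 1858 = 15796)
sqrt((34 - 104)*(-104) + P) = sqrt((34 - 104)*(-104) + 15796) = sqrt(-70*(-104) + 15796) = sqrt(7280 + 15796) = sqrt(23076) = 6*sqrt(641)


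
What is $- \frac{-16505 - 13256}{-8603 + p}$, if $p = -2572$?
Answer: $- \frac{29761}{11175} \approx -2.6632$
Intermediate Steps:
$- \frac{-16505 - 13256}{-8603 + p} = - \frac{-16505 - 13256}{-8603 - 2572} = - \frac{-29761}{-11175} = - \frac{\left(-29761\right) \left(-1\right)}{11175} = \left(-1\right) \frac{29761}{11175} = - \frac{29761}{11175}$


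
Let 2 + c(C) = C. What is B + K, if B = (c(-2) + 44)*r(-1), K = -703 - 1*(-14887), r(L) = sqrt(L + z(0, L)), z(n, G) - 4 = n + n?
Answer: 14184 + 40*sqrt(3) ≈ 14253.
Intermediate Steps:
z(n, G) = 4 + 2*n (z(n, G) = 4 + (n + n) = 4 + 2*n)
r(L) = sqrt(4 + L) (r(L) = sqrt(L + (4 + 2*0)) = sqrt(L + (4 + 0)) = sqrt(L + 4) = sqrt(4 + L))
c(C) = -2 + C
K = 14184 (K = -703 + 14887 = 14184)
B = 40*sqrt(3) (B = ((-2 - 2) + 44)*sqrt(4 - 1) = (-4 + 44)*sqrt(3) = 40*sqrt(3) ≈ 69.282)
B + K = 40*sqrt(3) + 14184 = 14184 + 40*sqrt(3)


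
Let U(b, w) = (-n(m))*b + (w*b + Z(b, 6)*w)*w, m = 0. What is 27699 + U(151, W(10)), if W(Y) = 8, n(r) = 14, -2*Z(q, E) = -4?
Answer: 35377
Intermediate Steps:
Z(q, E) = 2 (Z(q, E) = -½*(-4) = 2)
U(b, w) = -14*b + w*(2*w + b*w) (U(b, w) = (-1*14)*b + (w*b + 2*w)*w = -14*b + (b*w + 2*w)*w = -14*b + (2*w + b*w)*w = -14*b + w*(2*w + b*w))
27699 + U(151, W(10)) = 27699 + (-14*151 + 2*8² + 151*8²) = 27699 + (-2114 + 2*64 + 151*64) = 27699 + (-2114 + 128 + 9664) = 27699 + 7678 = 35377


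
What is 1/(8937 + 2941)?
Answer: 1/11878 ≈ 8.4189e-5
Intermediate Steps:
1/(8937 + 2941) = 1/11878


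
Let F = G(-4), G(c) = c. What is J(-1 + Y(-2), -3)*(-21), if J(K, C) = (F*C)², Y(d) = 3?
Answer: -3024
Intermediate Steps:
F = -4
J(K, C) = 16*C² (J(K, C) = (-4*C)² = 16*C²)
J(-1 + Y(-2), -3)*(-21) = (16*(-3)²)*(-21) = (16*9)*(-21) = 144*(-21) = -3024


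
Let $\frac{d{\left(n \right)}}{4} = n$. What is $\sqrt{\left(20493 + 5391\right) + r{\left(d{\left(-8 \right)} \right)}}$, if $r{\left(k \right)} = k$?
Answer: $2 \sqrt{6463} \approx 160.79$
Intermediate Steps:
$d{\left(n \right)} = 4 n$
$\sqrt{\left(20493 + 5391\right) + r{\left(d{\left(-8 \right)} \right)}} = \sqrt{\left(20493 + 5391\right) + 4 \left(-8\right)} = \sqrt{25884 - 32} = \sqrt{25852} = 2 \sqrt{6463}$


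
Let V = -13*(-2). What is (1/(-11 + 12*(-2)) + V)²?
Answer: 826281/1225 ≈ 674.51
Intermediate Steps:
V = 26
(1/(-11 + 12*(-2)) + V)² = (1/(-11 + 12*(-2)) + 26)² = (1/(-11 - 24) + 26)² = (1/(-35) + 26)² = (-1/35 + 26)² = (909/35)² = 826281/1225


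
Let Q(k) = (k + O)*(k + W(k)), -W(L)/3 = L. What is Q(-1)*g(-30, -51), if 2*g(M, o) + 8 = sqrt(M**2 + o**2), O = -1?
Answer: 16 - 6*sqrt(389) ≈ -102.34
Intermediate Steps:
W(L) = -3*L
Q(k) = -2*k*(-1 + k) (Q(k) = (k - 1)*(k - 3*k) = (-1 + k)*(-2*k) = -2*k*(-1 + k))
g(M, o) = -4 + sqrt(M**2 + o**2)/2
Q(-1)*g(-30, -51) = (2*(-1)*(1 - 1*(-1)))*(-4 + sqrt((-30)**2 + (-51)**2)/2) = (2*(-1)*(1 + 1))*(-4 + sqrt(900 + 2601)/2) = (2*(-1)*2)*(-4 + sqrt(3501)/2) = -4*(-4 + (3*sqrt(389))/2) = -4*(-4 + 3*sqrt(389)/2) = 16 - 6*sqrt(389)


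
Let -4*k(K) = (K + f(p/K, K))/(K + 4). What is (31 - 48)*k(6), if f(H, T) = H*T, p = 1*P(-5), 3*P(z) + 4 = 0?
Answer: 119/60 ≈ 1.9833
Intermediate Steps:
P(z) = -4/3 (P(z) = -4/3 + (⅓)*0 = -4/3 + 0 = -4/3)
p = -4/3 (p = 1*(-4/3) = -4/3 ≈ -1.3333)
k(K) = -(-4/3 + K)/(4*(4 + K)) (k(K) = -(K + (-4/(3*K))*K)/(4*(K + 4)) = -(K - 4/3)/(4*(4 + K)) = -(-4/3 + K)/(4*(4 + K)))
(31 - 48)*k(6) = (31 - 48)*((4 - 3*6)/(12*(4 + 6))) = -17*(4 - 18)/(12*10) = -17*(-14)/(12*10) = -17*(-7/60) = 119/60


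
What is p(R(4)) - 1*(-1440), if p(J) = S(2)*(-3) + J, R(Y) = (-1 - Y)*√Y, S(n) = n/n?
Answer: 1427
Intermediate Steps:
S(n) = 1
R(Y) = √Y*(-1 - Y)
p(J) = -3 + J (p(J) = 1*(-3) + J = -3 + J)
p(R(4)) - 1*(-1440) = (-3 + √4*(-1 - 1*4)) - 1*(-1440) = (-3 + 2*(-1 - 4)) + 1440 = (-3 + 2*(-5)) + 1440 = (-3 - 10) + 1440 = -13 + 1440 = 1427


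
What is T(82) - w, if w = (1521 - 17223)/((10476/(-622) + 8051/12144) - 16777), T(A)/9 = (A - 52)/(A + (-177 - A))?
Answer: -9207059721822/3742028483161 ≈ -2.4604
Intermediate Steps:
T(A) = 156/59 - 3*A/59 (T(A) = 9*((A - 52)/(A + (-177 - A))) = 9*((-52 + A)/(-177)) = 9*((-52 + A)*(-1/177)) = 9*(52/177 - A/177) = 156/59 - 3*A/59)
w = 59303062368/63424211579 (w = -15702/((10476*(-1/622) + 8051*(1/12144)) - 16777) = -15702/((-5238/311 + 8051/12144) - 16777) = -15702/(-61106411/3776784 - 16777) = -15702/(-63424211579/3776784) = -15702*(-3776784/63424211579) = 59303062368/63424211579 ≈ 0.93502)
T(82) - w = (156/59 - 3/59*82) - 1*59303062368/63424211579 = (156/59 - 246/59) - 59303062368/63424211579 = -90/59 - 59303062368/63424211579 = -9207059721822/3742028483161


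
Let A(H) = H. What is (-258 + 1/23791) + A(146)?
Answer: -2664591/23791 ≈ -112.00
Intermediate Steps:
(-258 + 1/23791) + A(146) = (-258 + 1/23791) + 146 = -6138077/23791 + 146 = -2664591/23791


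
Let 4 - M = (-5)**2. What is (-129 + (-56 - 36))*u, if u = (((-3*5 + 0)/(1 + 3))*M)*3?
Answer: -208845/4 ≈ -52211.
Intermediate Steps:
M = -21 (M = 4 - 1*(-5)**2 = 4 - 1*25 = 4 - 25 = -21)
u = 945/4 (u = (((-3*5 + 0)/(1 + 3))*(-21))*3 = (((-15 + 0)/4)*(-21))*3 = (-15*1/4*(-21))*3 = -15/4*(-21)*3 = (315/4)*3 = 945/4 ≈ 236.25)
(-129 + (-56 - 36))*u = (-129 + (-56 - 36))*(945/4) = (-129 - 92)*(945/4) = -221*945/4 = -208845/4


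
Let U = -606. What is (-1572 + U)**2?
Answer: 4743684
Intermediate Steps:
(-1572 + U)**2 = (-1572 - 606)**2 = (-2178)**2 = 4743684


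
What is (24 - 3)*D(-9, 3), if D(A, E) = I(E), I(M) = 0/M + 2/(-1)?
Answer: -42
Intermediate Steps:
I(M) = -2 (I(M) = 0 + 2*(-1) = 0 - 2 = -2)
D(A, E) = -2
(24 - 3)*D(-9, 3) = (24 - 3)*(-2) = 21*(-2) = -42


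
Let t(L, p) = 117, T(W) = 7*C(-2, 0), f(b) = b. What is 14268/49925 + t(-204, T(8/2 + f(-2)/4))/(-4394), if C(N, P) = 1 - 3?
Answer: 4373259/16874650 ≈ 0.25916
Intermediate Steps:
C(N, P) = -2
T(W) = -14 (T(W) = 7*(-2) = -14)
14268/49925 + t(-204, T(8/2 + f(-2)/4))/(-4394) = 14268/49925 + 117/(-4394) = 14268*(1/49925) + 117*(-1/4394) = 14268/49925 - 9/338 = 4373259/16874650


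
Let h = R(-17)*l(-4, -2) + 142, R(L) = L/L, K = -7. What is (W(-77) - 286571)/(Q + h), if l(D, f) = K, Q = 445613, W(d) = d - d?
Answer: -286571/445748 ≈ -0.64290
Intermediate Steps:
W(d) = 0
R(L) = 1
l(D, f) = -7
h = 135 (h = 1*(-7) + 142 = -7 + 142 = 135)
(W(-77) - 286571)/(Q + h) = (0 - 286571)/(445613 + 135) = -286571/445748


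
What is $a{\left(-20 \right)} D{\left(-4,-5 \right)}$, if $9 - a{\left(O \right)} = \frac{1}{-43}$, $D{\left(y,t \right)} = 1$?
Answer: $\frac{388}{43} \approx 9.0233$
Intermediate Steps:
$a{\left(O \right)} = \frac{388}{43}$ ($a{\left(O \right)} = 9 - \frac{1}{-43} = 9 - - \frac{1}{43} = 9 + \frac{1}{43} = \frac{388}{43}$)
$a{\left(-20 \right)} D{\left(-4,-5 \right)} = \frac{388}{43} \cdot 1 = \frac{388}{43}$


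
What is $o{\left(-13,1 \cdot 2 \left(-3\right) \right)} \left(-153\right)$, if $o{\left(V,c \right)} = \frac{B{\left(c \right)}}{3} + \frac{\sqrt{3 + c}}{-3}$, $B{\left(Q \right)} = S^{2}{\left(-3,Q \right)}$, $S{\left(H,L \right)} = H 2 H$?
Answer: $-16524 + 51 i \sqrt{3} \approx -16524.0 + 88.335 i$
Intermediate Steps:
$S{\left(H,L \right)} = 2 H^{2}$ ($S{\left(H,L \right)} = 2 H H = 2 H^{2}$)
$B{\left(Q \right)} = 324$ ($B{\left(Q \right)} = \left(2 \left(-3\right)^{2}\right)^{2} = \left(2 \cdot 9\right)^{2} = 18^{2} = 324$)
$o{\left(V,c \right)} = 108 - \frac{\sqrt{3 + c}}{3}$ ($o{\left(V,c \right)} = \frac{324}{3} + \frac{\sqrt{3 + c}}{-3} = 324 \cdot \frac{1}{3} + \sqrt{3 + c} \left(- \frac{1}{3}\right) = 108 - \frac{\sqrt{3 + c}}{3}$)
$o{\left(-13,1 \cdot 2 \left(-3\right) \right)} \left(-153\right) = \left(108 - \frac{\sqrt{3 + 1 \cdot 2 \left(-3\right)}}{3}\right) \left(-153\right) = \left(108 - \frac{\sqrt{3 + 2 \left(-3\right)}}{3}\right) \left(-153\right) = \left(108 - \frac{\sqrt{3 - 6}}{3}\right) \left(-153\right) = \left(108 - \frac{\sqrt{-3}}{3}\right) \left(-153\right) = \left(108 - \frac{i \sqrt{3}}{3}\right) \left(-153\right) = -16524 + 51 i \sqrt{3}$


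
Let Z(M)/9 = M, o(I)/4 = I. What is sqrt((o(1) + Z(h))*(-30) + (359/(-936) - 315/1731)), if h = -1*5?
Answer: sqrt(9961075021274)/90012 ≈ 35.063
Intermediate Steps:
h = -5
o(I) = 4*I
Z(M) = 9*M
sqrt((o(1) + Z(h))*(-30) + (359/(-936) - 315/1731)) = sqrt((4*1 + 9*(-5))*(-30) + (359/(-936) - 315/1731)) = sqrt((4 - 45)*(-30) + (359*(-1/936) - 315*1/1731)) = sqrt(-41*(-30) + (-359/936 - 105/577)) = sqrt(1230 - 305423/540072) = sqrt(663983137/540072) = sqrt(9961075021274)/90012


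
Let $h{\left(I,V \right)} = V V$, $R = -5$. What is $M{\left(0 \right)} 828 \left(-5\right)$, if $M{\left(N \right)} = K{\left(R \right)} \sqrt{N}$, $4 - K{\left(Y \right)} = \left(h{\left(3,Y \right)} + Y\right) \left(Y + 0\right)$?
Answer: $0$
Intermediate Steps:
$h{\left(I,V \right)} = V^{2}$
$K{\left(Y \right)} = 4 - Y \left(Y + Y^{2}\right)$ ($K{\left(Y \right)} = 4 - \left(Y^{2} + Y\right) \left(Y + 0\right) = 4 - \left(Y + Y^{2}\right) Y = 4 - Y \left(Y + Y^{2}\right)$)
$M{\left(N \right)} = 104 \sqrt{N}$ ($M{\left(N \right)} = \left(4 - \left(-5\right)^{2} - \left(-5\right)^{3}\right) \sqrt{N} = \left(4 - 25 - -125\right) \sqrt{N} = \left(4 - 25 + 125\right) \sqrt{N} = 104 \sqrt{N}$)
$M{\left(0 \right)} 828 \left(-5\right) = 104 \sqrt{0} \cdot 828 \left(-5\right) = 104 \cdot 0 \left(-4140\right) = 0 \left(-4140\right) = 0$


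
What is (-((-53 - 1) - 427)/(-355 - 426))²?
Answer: 231361/609961 ≈ 0.37930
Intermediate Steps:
(-((-53 - 1) - 427)/(-355 - 426))² = (-(-54 - 427)/(-781))² = (-(-481)*(-1)/781)² = (-1*481/781)² = (-481/781)² = 231361/609961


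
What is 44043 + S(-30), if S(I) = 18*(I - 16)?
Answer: 43215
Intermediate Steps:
S(I) = -288 + 18*I (S(I) = 18*(-16 + I) = -288 + 18*I)
44043 + S(-30) = 44043 + (-288 + 18*(-30)) = 44043 + (-288 - 540) = 44043 - 828 = 43215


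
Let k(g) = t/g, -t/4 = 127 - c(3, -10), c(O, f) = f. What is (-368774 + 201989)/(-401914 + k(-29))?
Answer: 1612255/3884986 ≈ 0.41500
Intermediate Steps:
t = -548 (t = -4*(127 - 1*(-10)) = -4*(127 + 10) = -4*137 = -548)
k(g) = -548/g
(-368774 + 201989)/(-401914 + k(-29)) = (-368774 + 201989)/(-401914 - 548/(-29)) = -166785/(-401914 - 548*(-1/29)) = -166785/(-401914 + 548/29) = -166785/(-11654958/29) = -166785*(-29/11654958) = 1612255/3884986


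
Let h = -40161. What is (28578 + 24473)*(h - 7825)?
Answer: -2545705286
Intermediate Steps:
(28578 + 24473)*(h - 7825) = (28578 + 24473)*(-40161 - 7825) = 53051*(-47986) = -2545705286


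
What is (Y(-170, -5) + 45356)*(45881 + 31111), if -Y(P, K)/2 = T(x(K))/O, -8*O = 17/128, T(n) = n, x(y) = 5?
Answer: 60153233664/17 ≈ 3.5384e+9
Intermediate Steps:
O = -17/1024 (O = -17/(8*128) = -1/8*17/128 = -17/1024 ≈ -0.016602)
Y(P, K) = 10240/17 (Y(P, K) = -10/(-17/1024) = -10*(-1024)/17 = -2*(-5120/17) = 10240/17)
(Y(-170, -5) + 45356)*(45881 + 31111) = (10240/17 + 45356)*(45881 + 31111) = (781292/17)*76992 = 60153233664/17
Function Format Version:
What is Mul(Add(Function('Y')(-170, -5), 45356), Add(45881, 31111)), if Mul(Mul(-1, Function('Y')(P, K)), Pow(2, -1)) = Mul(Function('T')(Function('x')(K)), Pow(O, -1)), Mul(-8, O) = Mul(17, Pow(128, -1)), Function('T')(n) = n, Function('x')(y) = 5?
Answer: Rational(60153233664, 17) ≈ 3.5384e+9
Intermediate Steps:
O = Rational(-17, 1024) (O = Mul(Rational(-1, 8), Mul(17, Pow(128, -1))) = Mul(Rational(-1, 8), Mul(17, Rational(1, 128))) = Mul(Rational(-1, 8), Rational(17, 128)) = Rational(-17, 1024) ≈ -0.016602)
Function('Y')(P, K) = Rational(10240, 17) (Function('Y')(P, K) = Mul(-2, Mul(5, Pow(Rational(-17, 1024), -1))) = Mul(-2, Mul(5, Rational(-1024, 17))) = Mul(-2, Rational(-5120, 17)) = Rational(10240, 17))
Mul(Add(Function('Y')(-170, -5), 45356), Add(45881, 31111)) = Mul(Add(Rational(10240, 17), 45356), Add(45881, 31111)) = Mul(Rational(781292, 17), 76992) = Rational(60153233664, 17)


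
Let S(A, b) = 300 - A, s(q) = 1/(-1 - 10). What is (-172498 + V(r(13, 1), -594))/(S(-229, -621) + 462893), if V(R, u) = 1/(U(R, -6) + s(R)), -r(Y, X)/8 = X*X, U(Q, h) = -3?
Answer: -1954981/5252116 ≈ -0.37223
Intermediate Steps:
r(Y, X) = -8*X**2 (r(Y, X) = -8*X*X = -8*X**2)
s(q) = -1/11 (s(q) = 1/(-11) = -1/11)
V(R, u) = -11/34 (V(R, u) = 1/(-3 - 1/11) = 1/(-34/11) = -11/34)
(-172498 + V(r(13, 1), -594))/(S(-229, -621) + 462893) = (-172498 - 11/34)/((300 - 1*(-229)) + 462893) = -5864943/(34*((300 + 229) + 462893)) = -5864943/(34*(529 + 462893)) = -5864943/34/463422 = -5864943/34*1/463422 = -1954981/5252116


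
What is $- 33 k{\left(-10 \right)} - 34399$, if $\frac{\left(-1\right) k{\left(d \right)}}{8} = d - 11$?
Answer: $-39943$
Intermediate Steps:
$k{\left(d \right)} = 88 - 8 d$ ($k{\left(d \right)} = - 8 \left(d - 11\right) = - 8 \left(-11 + d\right) = 88 - 8 d$)
$- 33 k{\left(-10 \right)} - 34399 = - 33 \left(88 - -80\right) - 34399 = - 33 \left(88 + 80\right) - 34399 = \left(-33\right) 168 - 34399 = -5544 - 34399 = -39943$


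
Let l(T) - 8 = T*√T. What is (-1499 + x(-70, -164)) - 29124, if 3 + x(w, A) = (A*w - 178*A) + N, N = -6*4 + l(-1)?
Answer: 10030 - I ≈ 10030.0 - 1.0*I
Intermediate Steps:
l(T) = 8 + T^(3/2) (l(T) = 8 + T*√T = 8 + T^(3/2))
N = -16 - I (N = -6*4 + (8 + (-1)^(3/2)) = -24 + (8 - I) = -16 - I ≈ -16.0 - 1.0*I)
x(w, A) = -19 - I - 178*A + A*w (x(w, A) = -3 + ((A*w - 178*A) + (-16 - I)) = -3 + ((-178*A + A*w) + (-16 - I)) = -3 + (-16 - I - 178*A + A*w) = -19 - I - 178*A + A*w)
(-1499 + x(-70, -164)) - 29124 = (-1499 + (-19 - I - 178*(-164) - 164*(-70))) - 29124 = (-1499 + (-19 - I + 29192 + 11480)) - 29124 = (-1499 + (40653 - I)) - 29124 = (39154 - I) - 29124 = 10030 - I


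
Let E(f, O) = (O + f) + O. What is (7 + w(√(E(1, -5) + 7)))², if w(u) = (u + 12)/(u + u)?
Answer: 153/4 - 45*I*√2 ≈ 38.25 - 63.64*I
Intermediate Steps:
E(f, O) = f + 2*O
w(u) = (12 + u)/(2*u) (w(u) = (12 + u)/((2*u)) = (12 + u)*(1/(2*u)) = (12 + u)/(2*u))
(7 + w(√(E(1, -5) + 7)))² = (7 + (12 + √((1 + 2*(-5)) + 7))/(2*(√((1 + 2*(-5)) + 7))))² = (7 + (12 + √((1 - 10) + 7))/(2*(√((1 - 10) + 7))))² = (7 + (12 + √(-9 + 7))/(2*(√(-9 + 7))))² = (7 + (12 + √(-2))/(2*(√(-2))))² = (7 + (12 + I*√2)/(2*((I*√2))))² = (7 + (-I*√2/2)*(12 + I*√2)/2)² = (7 - I*√2*(12 + I*√2)/4)²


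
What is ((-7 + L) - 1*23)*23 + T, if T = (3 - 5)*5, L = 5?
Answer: -585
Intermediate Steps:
T = -10 (T = -2*5 = -10)
((-7 + L) - 1*23)*23 + T = ((-7 + 5) - 1*23)*23 - 10 = (-2 - 23)*23 - 10 = -25*23 - 10 = -575 - 10 = -585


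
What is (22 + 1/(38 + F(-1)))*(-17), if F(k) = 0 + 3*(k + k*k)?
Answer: -14229/38 ≈ -374.45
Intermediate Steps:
F(k) = 3*k + 3*k² (F(k) = 0 + 3*(k + k²) = 0 + (3*k + 3*k²) = 3*k + 3*k²)
(22 + 1/(38 + F(-1)))*(-17) = (22 + 1/(38 + 3*(-1)*(1 - 1)))*(-17) = (22 + 1/(38 + 3*(-1)*0))*(-17) = (22 + 1/(38 + 0))*(-17) = (22 + 1/38)*(-17) = (837/38)*(-17) = -14229/38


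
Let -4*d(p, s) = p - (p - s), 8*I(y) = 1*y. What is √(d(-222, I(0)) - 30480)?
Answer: 4*I*√1905 ≈ 174.59*I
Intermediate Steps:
I(y) = y/8 (I(y) = (1*y)/8 = y/8)
d(p, s) = -s/4 (d(p, s) = -(p - (p - s))/4 = -(p + (s - p))/4 = -s/4)
√(d(-222, I(0)) - 30480) = √(-0/32 - 30480) = √(-¼*0 - 30480) = √(0 - 30480) = √(-30480) = 4*I*√1905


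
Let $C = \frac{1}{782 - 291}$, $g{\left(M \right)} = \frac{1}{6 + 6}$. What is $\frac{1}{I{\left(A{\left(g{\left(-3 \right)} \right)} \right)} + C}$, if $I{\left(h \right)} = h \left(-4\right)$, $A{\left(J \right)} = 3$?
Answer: $- \frac{491}{5891} \approx -0.083347$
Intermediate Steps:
$g{\left(M \right)} = \frac{1}{12}$
$I{\left(h \right)} = - 4 h$
$C = \frac{1}{491} \approx 0.0020367$
$\frac{1}{I{\left(A{\left(g{\left(-3 \right)} \right)} \right)} + C} = \frac{1}{\left(-4\right) 3 + \frac{1}{491}} = \frac{1}{-12 + \frac{1}{491}} = \frac{1}{- \frac{5891}{491}} = - \frac{491}{5891}$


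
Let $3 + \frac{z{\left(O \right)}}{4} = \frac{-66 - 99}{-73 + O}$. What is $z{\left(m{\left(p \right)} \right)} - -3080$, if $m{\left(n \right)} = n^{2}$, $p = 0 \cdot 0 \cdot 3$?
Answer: $\frac{224624}{73} \approx 3077.0$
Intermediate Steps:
$p = 0$ ($p = 0 \cdot 3 = 0$)
$z{\left(O \right)} = -12 - \frac{660}{-73 + O}$ ($z{\left(O \right)} = -12 + 4 \frac{-66 - 99}{-73 + O} = -12 + 4 \left(- \frac{165}{-73 + O}\right) = -12 - \frac{660}{-73 + O}$)
$z{\left(m{\left(p \right)} \right)} - -3080 = \frac{12 \left(18 - 0^{2}\right)}{-73 + 0^{2}} - -3080 = \frac{12 \left(18 - 0\right)}{-73 + 0} + 3080 = \frac{12 \left(18 + 0\right)}{-73} + 3080 = 12 \left(- \frac{1}{73}\right) 18 + 3080 = - \frac{216}{73} + 3080 = \frac{224624}{73}$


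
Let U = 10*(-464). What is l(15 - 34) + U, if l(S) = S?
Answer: -4659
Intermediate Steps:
U = -4640
l(15 - 34) + U = (15 - 34) - 4640 = -19 - 4640 = -4659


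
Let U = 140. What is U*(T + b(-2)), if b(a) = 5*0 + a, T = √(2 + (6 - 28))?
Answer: -280 + 280*I*√5 ≈ -280.0 + 626.1*I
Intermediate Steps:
T = 2*I*√5 (T = √(2 - 22) = √(-20) = 2*I*√5 ≈ 4.4721*I)
b(a) = a (b(a) = 0 + a = a)
U*(T + b(-2)) = 140*(2*I*√5 - 2) = 140*(-2 + 2*I*√5) = -280 + 280*I*√5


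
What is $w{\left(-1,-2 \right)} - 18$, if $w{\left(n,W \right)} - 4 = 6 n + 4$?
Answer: $-16$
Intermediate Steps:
$w{\left(n,W \right)} = 8 + 6 n$ ($w{\left(n,W \right)} = 4 + \left(6 n + 4\right) = 4 + \left(4 + 6 n\right) = 8 + 6 n$)
$w{\left(-1,-2 \right)} - 18 = \left(8 + 6 \left(-1\right)\right) - 18 = \left(8 - 6\right) - 18 = 2 - 18 = -16$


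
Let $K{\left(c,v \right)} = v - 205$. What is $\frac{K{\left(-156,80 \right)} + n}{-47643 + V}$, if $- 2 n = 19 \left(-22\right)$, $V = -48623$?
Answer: $- \frac{42}{48133} \approx -0.00087258$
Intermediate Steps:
$K{\left(c,v \right)} = -205 + v$
$n = 209$ ($n = - \frac{19 \left(-22\right)}{2} = \left(- \frac{1}{2}\right) \left(-418\right) = 209$)
$\frac{K{\left(-156,80 \right)} + n}{-47643 + V} = \frac{\left(-205 + 80\right) + 209}{-47643 - 48623} = \frac{-125 + 209}{-96266} = 84 \left(- \frac{1}{96266}\right) = - \frac{42}{48133}$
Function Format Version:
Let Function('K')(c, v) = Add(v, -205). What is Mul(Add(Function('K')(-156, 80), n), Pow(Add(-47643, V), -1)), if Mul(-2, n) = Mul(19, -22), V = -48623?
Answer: Rational(-42, 48133) ≈ -0.00087258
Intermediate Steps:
Function('K')(c, v) = Add(-205, v)
n = 209 (n = Mul(Rational(-1, 2), Mul(19, -22)) = Mul(Rational(-1, 2), -418) = 209)
Mul(Add(Function('K')(-156, 80), n), Pow(Add(-47643, V), -1)) = Mul(Add(Add(-205, 80), 209), Pow(Add(-47643, -48623), -1)) = Mul(Add(-125, 209), Pow(-96266, -1)) = Mul(84, Rational(-1, 96266)) = Rational(-42, 48133)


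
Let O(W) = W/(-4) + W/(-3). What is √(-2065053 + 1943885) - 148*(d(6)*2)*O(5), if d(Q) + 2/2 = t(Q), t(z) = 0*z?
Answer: -2590/3 + 4*I*√7573 ≈ -863.33 + 348.09*I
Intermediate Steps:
t(z) = 0
O(W) = -7*W/12 (O(W) = W*(-¼) + W*(-⅓) = -W/4 - W/3 = -7*W/12)
d(Q) = -1 (d(Q) = -1 + 0 = -1)
√(-2065053 + 1943885) - 148*(d(6)*2)*O(5) = √(-2065053 + 1943885) - 148*(-1*2)*(-7/12*5) = √(-121168) - 148*(-2)*(-35)/12 = 4*I*√7573 - (-296)*(-35)/12 = 4*I*√7573 - 1*2590/3 = 4*I*√7573 - 2590/3 = -2590/3 + 4*I*√7573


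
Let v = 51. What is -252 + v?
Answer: -201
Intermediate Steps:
-252 + v = -252 + 51 = -201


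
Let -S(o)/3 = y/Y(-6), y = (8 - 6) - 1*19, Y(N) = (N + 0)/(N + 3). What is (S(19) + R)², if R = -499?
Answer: 896809/4 ≈ 2.2420e+5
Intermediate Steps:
Y(N) = N/(3 + N)
y = -17 (y = 2 - 19 = -17)
S(o) = 51/2 (S(o) = -(-51)/((-6/(3 - 6))) = -(-51)/((-6/(-3))) = -(-51)/((-6*(-⅓))) = -(-51)/2 = -3*(-17/2) = 51/2)
(S(19) + R)² = (51/2 - 499)² = (-947/2)² = 896809/4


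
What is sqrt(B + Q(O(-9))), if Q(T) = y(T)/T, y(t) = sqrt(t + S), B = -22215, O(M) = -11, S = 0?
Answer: sqrt(-2688015 - 11*I*sqrt(11))/11 ≈ 0.0010115 - 149.05*I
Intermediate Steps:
y(t) = sqrt(t) (y(t) = sqrt(t + 0) = sqrt(t))
Q(T) = 1/sqrt(T) (Q(T) = sqrt(T)/T = 1/sqrt(T))
sqrt(B + Q(O(-9))) = sqrt(-22215 + 1/sqrt(-11)) = sqrt(-22215 - I*sqrt(11)/11)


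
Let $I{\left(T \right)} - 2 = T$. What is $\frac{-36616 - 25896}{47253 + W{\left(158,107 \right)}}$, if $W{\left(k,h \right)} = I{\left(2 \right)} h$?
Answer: $- \frac{62512}{47681} \approx -1.311$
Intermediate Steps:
$I{\left(T \right)} = 2 + T$
$W{\left(k,h \right)} = 4 h$ ($W{\left(k,h \right)} = \left(2 + 2\right) h = 4 h$)
$\frac{-36616 - 25896}{47253 + W{\left(158,107 \right)}} = \frac{-36616 - 25896}{47253 + 4 \cdot 107} = \frac{-36616 - 25896}{47253 + 428} = \frac{-36616 - 25896}{47681} = \left(-62512\right) \frac{1}{47681} = - \frac{62512}{47681}$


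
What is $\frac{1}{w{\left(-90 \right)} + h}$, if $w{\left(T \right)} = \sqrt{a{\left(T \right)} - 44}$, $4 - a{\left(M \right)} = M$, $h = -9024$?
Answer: $- \frac{4512}{40716263} - \frac{5 \sqrt{2}}{81432526} \approx -0.0001109$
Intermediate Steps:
$a{\left(M \right)} = 4 - M$
$w{\left(T \right)} = \sqrt{-40 - T}$ ($w{\left(T \right)} = \sqrt{\left(4 - T\right) - 44} = \sqrt{-40 - T}$)
$\frac{1}{w{\left(-90 \right)} + h} = \frac{1}{\sqrt{-40 - -90} - 9024} = \frac{1}{\sqrt{-40 + 90} - 9024} = \frac{1}{\sqrt{50} - 9024} = \frac{1}{5 \sqrt{2} - 9024} = \frac{1}{-9024 + 5 \sqrt{2}}$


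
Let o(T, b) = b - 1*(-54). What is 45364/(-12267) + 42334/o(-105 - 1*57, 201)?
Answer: 169247786/1042695 ≈ 162.32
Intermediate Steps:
o(T, b) = 54 + b (o(T, b) = b + 54 = 54 + b)
45364/(-12267) + 42334/o(-105 - 1*57, 201) = 45364/(-12267) + 42334/(54 + 201) = 45364*(-1/12267) + 42334/255 = -45364/12267 + 42334*(1/255) = -45364/12267 + 42334/255 = 169247786/1042695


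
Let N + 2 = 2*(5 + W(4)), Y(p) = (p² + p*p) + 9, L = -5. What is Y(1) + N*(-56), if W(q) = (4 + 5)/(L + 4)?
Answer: 571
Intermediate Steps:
Y(p) = 9 + 2*p² (Y(p) = (p² + p²) + 9 = 2*p² + 9 = 9 + 2*p²)
W(q) = -9 (W(q) = (4 + 5)/(-5 + 4) = 9/(-1) = 9*(-1) = -9)
N = -10 (N = -2 + 2*(5 - 9) = -2 + 2*(-4) = -2 - 8 = -10)
Y(1) + N*(-56) = (9 + 2*1²) - 10*(-56) = (9 + 2*1) + 560 = (9 + 2) + 560 = 11 + 560 = 571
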